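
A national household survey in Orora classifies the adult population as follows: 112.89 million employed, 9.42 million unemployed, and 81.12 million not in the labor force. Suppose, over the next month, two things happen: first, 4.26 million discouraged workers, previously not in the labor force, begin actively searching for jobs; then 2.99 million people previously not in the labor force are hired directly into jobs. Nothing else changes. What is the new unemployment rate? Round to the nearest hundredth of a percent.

Initially, labor force = 112.89 + 9.42 = 122.31 million, so u = 9.42/122.31 = 7.70%.
After the first change, unemployed and labor force both rise by 4.26 → E = 112.89, U = 13.68, labor force = 126.57 million.
After the second change, employed and labor force both rise by 2.99; unemployed unchanged → E = 115.88, U = 13.68, labor force = 129.56 million.
New unemployment rate = 13.68 / 129.56 = 10.56%.

New unemployment rate ≈ 10.56%.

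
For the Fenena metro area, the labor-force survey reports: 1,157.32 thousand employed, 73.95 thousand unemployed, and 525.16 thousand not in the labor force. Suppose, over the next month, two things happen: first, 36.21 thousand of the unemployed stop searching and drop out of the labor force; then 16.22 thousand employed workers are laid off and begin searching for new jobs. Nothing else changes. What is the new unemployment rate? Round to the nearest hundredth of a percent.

New unemployment rate ≈ 4.52%.

Initially, labor force = 1,157.32 + 73.95 = 1,231.27 thousand, so u = 73.95/1,231.27 = 6.01%.
After the first change, unemployed and labor force both fall by 36.21 → E = 1,157.32, U = 37.74, labor force = 1,195.06 thousand.
After the second change, employed falls and unemployed rises by 16.22; labor force unchanged → E = 1,141.10, U = 53.96, labor force = 1,195.06 thousand.
New unemployment rate = 53.96 / 1,195.06 = 4.52%.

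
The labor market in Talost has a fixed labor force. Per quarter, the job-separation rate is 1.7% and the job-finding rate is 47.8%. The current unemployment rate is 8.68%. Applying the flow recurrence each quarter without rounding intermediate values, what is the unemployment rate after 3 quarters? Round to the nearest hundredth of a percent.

Unemployment rate after three quarters ≈ 4.11%.

With a fixed labor force, u_{t+1} = u_t + s·(1−u_t) − f·u_t = u_t·(1−s−f) + s.
Here 1−s−f = 0.505 and s = 0.017.
u_1 = 0.086800 × 0.505 + 0.017 = 0.060834.
u_2 = 0.060834 × 0.505 + 0.017 = 0.047721.
u_3 = 0.047721 × 0.505 + 0.017 = 0.041099.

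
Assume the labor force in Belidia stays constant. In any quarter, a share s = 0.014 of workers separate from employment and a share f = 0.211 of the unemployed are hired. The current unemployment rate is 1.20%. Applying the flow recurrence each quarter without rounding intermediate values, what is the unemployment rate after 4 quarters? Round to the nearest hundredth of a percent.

Unemployment rate after four quarters ≈ 4.41%.

With a fixed labor force, u_{t+1} = u_t + s·(1−u_t) − f·u_t = u_t·(1−s−f) + s.
Here 1−s−f = 0.775 and s = 0.014.
u_1 = 0.012000 × 0.775 + 0.014 = 0.023300.
u_2 = 0.023300 × 0.775 + 0.014 = 0.032058.
u_3 = 0.032058 × 0.775 + 0.014 = 0.038845.
u_4 = 0.038845 × 0.775 + 0.014 = 0.044105.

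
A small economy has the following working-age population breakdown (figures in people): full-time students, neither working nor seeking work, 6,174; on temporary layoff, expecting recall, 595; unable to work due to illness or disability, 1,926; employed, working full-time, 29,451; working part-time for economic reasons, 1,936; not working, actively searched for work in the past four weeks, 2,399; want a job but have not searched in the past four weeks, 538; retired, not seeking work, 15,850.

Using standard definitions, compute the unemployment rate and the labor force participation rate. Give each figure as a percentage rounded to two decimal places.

Employed = 29,451 + 1,936 = 31,387 (anyone who worked, including part-time for economic reasons, counts as employed).
Unemployed = 595 + 2,399 = 2,994 (jobless and actively searching, or on temporary layoff).
Labor force = 31,387 + 2,994 = 34,381.
Not in labor force = 6,174 + 1,926 + 538 + 15,850 = 24,488 (those not working and not actively searching are outside the labor force — including those who want a job but have given up searching).
Civilian working-age population = 34,381 + 24,488 = 58,869.
Unemployment rate = 2,994 / 34,381 = 8.71%.
Labor force participation rate = 34,381 / 58,869 = 58.40%.

Unemployment rate ≈ 8.71%; labor force participation rate ≈ 58.40%.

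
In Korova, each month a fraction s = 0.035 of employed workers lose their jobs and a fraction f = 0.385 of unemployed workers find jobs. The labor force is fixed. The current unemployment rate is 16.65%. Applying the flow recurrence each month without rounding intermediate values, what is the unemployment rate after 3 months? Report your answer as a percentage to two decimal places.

With a fixed labor force, u_{t+1} = u_t + s·(1−u_t) − f·u_t = u_t·(1−s−f) + s.
Here 1−s−f = 0.580 and s = 0.035.
u_1 = 0.166500 × 0.580 + 0.035 = 0.131570.
u_2 = 0.131570 × 0.580 + 0.035 = 0.111311.
u_3 = 0.111311 × 0.580 + 0.035 = 0.099560.

Unemployment rate after three months ≈ 9.96%.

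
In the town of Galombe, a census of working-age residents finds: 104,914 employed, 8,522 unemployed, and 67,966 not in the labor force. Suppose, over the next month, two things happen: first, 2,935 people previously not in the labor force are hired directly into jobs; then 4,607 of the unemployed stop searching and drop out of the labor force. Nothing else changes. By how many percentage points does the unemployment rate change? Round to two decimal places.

The unemployment rate changes by −4.01 percentage points.

Initially, labor force = 104,914 + 8,522 = 113,436, so u = 8,522/113,436 = 7.51%.
After the first change, employed and labor force both rise by 2,935; unemployed unchanged → E = 107,849, U = 8,522, labor force = 116,371.
After the second change, unemployed and labor force both fall by 4,607 → E = 107,849, U = 3,915, labor force = 111,764.
New unemployment rate = 3,915 / 111,764 = 3.50%.
Change = 3.50% − 7.51% = −4.01 percentage points.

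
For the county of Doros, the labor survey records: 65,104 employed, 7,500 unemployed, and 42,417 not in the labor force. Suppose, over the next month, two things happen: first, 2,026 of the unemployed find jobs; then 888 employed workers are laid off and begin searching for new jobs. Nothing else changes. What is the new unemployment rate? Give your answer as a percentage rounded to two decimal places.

New unemployment rate ≈ 8.76%.

Initially, labor force = 65,104 + 7,500 = 72,604, so u = 7,500/72,604 = 10.33%.
After the first change, unemployed falls and employed rises by 2,026; labor force unchanged → E = 67,130, U = 5,474, labor force = 72,604.
After the second change, employed falls and unemployed rises by 888; labor force unchanged → E = 66,242, U = 6,362, labor force = 72,604.
New unemployment rate = 6,362 / 72,604 = 8.76%.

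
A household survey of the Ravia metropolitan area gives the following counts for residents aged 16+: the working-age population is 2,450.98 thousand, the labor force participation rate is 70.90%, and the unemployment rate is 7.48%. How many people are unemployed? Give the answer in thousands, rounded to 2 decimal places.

About 129.98 thousand are unemployed.

Labor force = 0.7090 × 2,450.98 = 1,737.74 thousand.
Unemployed = 0.0748 × 1,737.74 ≈ 129.98 thousand.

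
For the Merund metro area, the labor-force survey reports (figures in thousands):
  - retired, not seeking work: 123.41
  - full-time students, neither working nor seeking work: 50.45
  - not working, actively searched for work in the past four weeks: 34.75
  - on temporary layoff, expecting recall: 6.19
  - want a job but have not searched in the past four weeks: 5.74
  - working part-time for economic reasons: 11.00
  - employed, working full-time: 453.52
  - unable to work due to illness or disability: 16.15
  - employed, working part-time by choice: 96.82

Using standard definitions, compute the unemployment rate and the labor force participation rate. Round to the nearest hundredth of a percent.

Employed = 11.00 + 453.52 + 96.82 = 561.34 thousand (anyone who worked, including part-time for economic reasons, counts as employed).
Unemployed = 34.75 + 6.19 = 40.94 thousand (jobless and actively searching, or on temporary layoff).
Labor force = 561.34 + 40.94 = 602.28 thousand.
Not in labor force = 123.41 + 50.45 + 5.74 + 16.15 = 195.75 thousand (those not working and not actively searching are outside the labor force — including those who want a job but have given up searching).
Civilian working-age population = 602.28 + 195.75 = 798.03 thousand.
Unemployment rate = 40.94 / 602.28 = 6.80%.
Labor force participation rate = 602.28 / 798.03 = 75.47%.

Unemployment rate ≈ 6.80%; labor force participation rate ≈ 75.47%.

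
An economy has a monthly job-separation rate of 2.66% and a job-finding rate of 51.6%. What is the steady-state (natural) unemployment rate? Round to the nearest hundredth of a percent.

At steady state the flows balance: s·E = f·U, so U/(E+U) = s/(s+f).
u* = 2.66 / (2.66 + 51.6) = 2.66 / 54.26 = 4.90%.

Steady-state unemployment rate ≈ 4.90%.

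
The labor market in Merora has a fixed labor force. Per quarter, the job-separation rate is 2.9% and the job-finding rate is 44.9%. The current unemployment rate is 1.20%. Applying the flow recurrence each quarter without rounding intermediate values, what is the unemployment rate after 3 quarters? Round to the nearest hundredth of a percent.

With a fixed labor force, u_{t+1} = u_t + s·(1−u_t) − f·u_t = u_t·(1−s−f) + s.
Here 1−s−f = 0.522 and s = 0.029.
u_1 = 0.012000 × 0.522 + 0.029 = 0.035264.
u_2 = 0.035264 × 0.522 + 0.029 = 0.047408.
u_3 = 0.047408 × 0.522 + 0.029 = 0.053747.

Unemployment rate after three quarters ≈ 5.37%.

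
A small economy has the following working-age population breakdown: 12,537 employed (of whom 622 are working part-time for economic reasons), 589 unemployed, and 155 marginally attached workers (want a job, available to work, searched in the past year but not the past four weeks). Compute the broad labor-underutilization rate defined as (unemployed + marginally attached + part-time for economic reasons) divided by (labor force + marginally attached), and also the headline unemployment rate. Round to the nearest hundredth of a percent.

Broad underutilization rate ≈ 10.29%; headline unemployment rate ≈ 4.49%.

Labor force = 12,537 + 589 = 13,126.
Numerator = 589 + 155 + 622 = 1,366.
Denominator = 13,126 + 155 = 13,281.
Broad rate = 1,366 / 13,281 = 10.29%.
Headline unemployment rate = 589 / 13,126 = 4.49%.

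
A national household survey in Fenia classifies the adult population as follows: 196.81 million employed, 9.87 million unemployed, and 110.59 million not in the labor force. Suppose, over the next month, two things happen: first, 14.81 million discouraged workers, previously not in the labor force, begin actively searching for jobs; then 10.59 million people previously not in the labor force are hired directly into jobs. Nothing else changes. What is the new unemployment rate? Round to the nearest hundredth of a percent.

Initially, labor force = 196.81 + 9.87 = 206.68 million, so u = 9.87/206.68 = 4.78%.
After the first change, unemployed and labor force both rise by 14.81 → E = 196.81, U = 24.68, labor force = 221.49 million.
After the second change, employed and labor force both rise by 10.59; unemployed unchanged → E = 207.40, U = 24.68, labor force = 232.08 million.
New unemployment rate = 24.68 / 232.08 = 10.63%.

New unemployment rate ≈ 10.63%.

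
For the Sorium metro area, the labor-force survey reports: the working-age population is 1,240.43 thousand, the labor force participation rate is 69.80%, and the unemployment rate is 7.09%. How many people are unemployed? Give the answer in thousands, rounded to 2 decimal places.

About 61.39 thousand are unemployed.

Labor force = 0.6980 × 1,240.43 = 865.82 thousand.
Unemployed = 0.0709 × 865.82 ≈ 61.39 thousand.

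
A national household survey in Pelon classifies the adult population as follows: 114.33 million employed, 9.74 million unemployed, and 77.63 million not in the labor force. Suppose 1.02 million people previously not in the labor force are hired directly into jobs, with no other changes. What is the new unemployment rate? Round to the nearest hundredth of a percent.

Initially, labor force = 114.33 + 9.74 = 124.07 million, so u = 9.74/124.07 = 7.85%.
After the change, employed and labor force both rise by 1.02; unemployed unchanged → E = 115.35, U = 9.74, labor force = 125.09 million.
New unemployment rate = 9.74 / 125.09 = 7.79%.

New unemployment rate ≈ 7.79%.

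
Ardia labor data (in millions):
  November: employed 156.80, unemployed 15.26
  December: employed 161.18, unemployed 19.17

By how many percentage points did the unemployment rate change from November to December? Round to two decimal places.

November: labor force = 156.80 + 15.26 = 172.06; u = 15.26/172.06 = 8.87%.
December: labor force = 161.18 + 19.17 = 180.35; u = 19.17/180.35 = 10.63%.
Change = 10.63% − 8.87% = +1.76 pp.

The unemployment rate changed by +1.76 percentage points.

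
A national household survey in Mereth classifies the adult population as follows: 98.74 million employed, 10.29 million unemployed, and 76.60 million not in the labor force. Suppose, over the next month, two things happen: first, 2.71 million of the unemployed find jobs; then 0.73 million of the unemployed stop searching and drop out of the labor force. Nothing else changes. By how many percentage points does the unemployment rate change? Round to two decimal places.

Initially, labor force = 98.74 + 10.29 = 109.03 million, so u = 10.29/109.03 = 9.44%.
After the first change, unemployed falls and employed rises by 2.71; labor force unchanged → E = 101.45, U = 7.58, labor force = 109.03 million.
After the second change, unemployed and labor force both fall by 0.73 → E = 101.45, U = 6.85, labor force = 108.30 million.
New unemployment rate = 6.85 / 108.30 = 6.33%.
Change = 6.33% − 9.44% = −3.11 percentage points.

The unemployment rate changes by −3.11 percentage points.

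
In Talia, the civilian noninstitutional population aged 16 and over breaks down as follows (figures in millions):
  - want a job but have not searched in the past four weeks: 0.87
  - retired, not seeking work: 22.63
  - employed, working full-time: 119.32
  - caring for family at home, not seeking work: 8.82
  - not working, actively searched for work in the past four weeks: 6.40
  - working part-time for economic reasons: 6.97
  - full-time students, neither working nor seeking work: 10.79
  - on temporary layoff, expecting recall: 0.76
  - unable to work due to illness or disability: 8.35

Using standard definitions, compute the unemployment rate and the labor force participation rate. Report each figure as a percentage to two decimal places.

Employed = 119.32 + 6.97 = 126.29 million (anyone who worked, including part-time for economic reasons, counts as employed).
Unemployed = 6.40 + 0.76 = 7.16 million (jobless and actively searching, or on temporary layoff).
Labor force = 126.29 + 7.16 = 133.45 million.
Not in labor force = 0.87 + 22.63 + 8.82 + 10.79 + 8.35 = 51.46 million (those not working and not actively searching are outside the labor force — including those who want a job but have given up searching).
Civilian working-age population = 133.45 + 51.46 = 184.91 million.
Unemployment rate = 7.16 / 133.45 = 5.37%.
Labor force participation rate = 133.45 / 184.91 = 72.17%.

Unemployment rate ≈ 5.37%; labor force participation rate ≈ 72.17%.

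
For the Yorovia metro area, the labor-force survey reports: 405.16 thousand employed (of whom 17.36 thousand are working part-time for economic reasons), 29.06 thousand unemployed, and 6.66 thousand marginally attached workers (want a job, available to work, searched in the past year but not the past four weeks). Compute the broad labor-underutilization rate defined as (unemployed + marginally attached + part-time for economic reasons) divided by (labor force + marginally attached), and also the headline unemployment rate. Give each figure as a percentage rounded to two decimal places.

Broad underutilization rate ≈ 12.04%; headline unemployment rate ≈ 6.69%.

Labor force = 405.16 + 29.06 = 434.22 thousand.
Numerator = 29.06 + 6.66 + 17.36 = 53.08 thousand.
Denominator = 434.22 + 6.66 = 440.88 thousand.
Broad rate = 53.08 / 440.88 = 12.04%.
Headline unemployment rate = 29.06 / 434.22 = 6.69%.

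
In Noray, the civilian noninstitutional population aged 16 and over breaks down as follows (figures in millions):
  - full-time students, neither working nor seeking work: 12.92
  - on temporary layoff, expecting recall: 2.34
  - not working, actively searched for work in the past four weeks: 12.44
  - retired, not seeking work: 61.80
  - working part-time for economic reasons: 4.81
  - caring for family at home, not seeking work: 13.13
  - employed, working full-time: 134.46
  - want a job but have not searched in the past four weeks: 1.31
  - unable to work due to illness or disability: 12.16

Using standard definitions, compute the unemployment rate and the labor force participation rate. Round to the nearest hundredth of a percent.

Employed = 4.81 + 134.46 = 139.27 million (anyone who worked, including part-time for economic reasons, counts as employed).
Unemployed = 2.34 + 12.44 = 14.78 million (jobless and actively searching, or on temporary layoff).
Labor force = 139.27 + 14.78 = 154.05 million.
Not in labor force = 12.92 + 61.80 + 13.13 + 1.31 + 12.16 = 101.32 million (those not working and not actively searching are outside the labor force — including those who want a job but have given up searching).
Civilian working-age population = 154.05 + 101.32 = 255.37 million.
Unemployment rate = 14.78 / 154.05 = 9.59%.
Labor force participation rate = 154.05 / 255.37 = 60.32%.

Unemployment rate ≈ 9.59%; labor force participation rate ≈ 60.32%.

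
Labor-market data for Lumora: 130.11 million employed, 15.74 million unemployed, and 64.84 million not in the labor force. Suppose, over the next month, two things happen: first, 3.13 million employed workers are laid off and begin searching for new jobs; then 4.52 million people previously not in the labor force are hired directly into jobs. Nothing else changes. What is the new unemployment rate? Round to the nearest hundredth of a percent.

Initially, labor force = 130.11 + 15.74 = 145.85 million, so u = 15.74/145.85 = 10.79%.
After the first change, employed falls and unemployed rises by 3.13; labor force unchanged → E = 126.98, U = 18.87, labor force = 145.85 million.
After the second change, employed and labor force both rise by 4.52; unemployed unchanged → E = 131.50, U = 18.87, labor force = 150.37 million.
New unemployment rate = 18.87 / 150.37 = 12.55%.

New unemployment rate ≈ 12.55%.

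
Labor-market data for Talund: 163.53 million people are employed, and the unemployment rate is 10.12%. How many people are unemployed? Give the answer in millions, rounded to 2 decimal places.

Let U be the number unemployed. The labor force is E + U, and U/(E+U) = 0.1012.
So U = 0.1012 × 163.53 / (1 − 0.1012) = 16.5492 / 0.8988 ≈ 18.41 million.

About 18.41 million are unemployed.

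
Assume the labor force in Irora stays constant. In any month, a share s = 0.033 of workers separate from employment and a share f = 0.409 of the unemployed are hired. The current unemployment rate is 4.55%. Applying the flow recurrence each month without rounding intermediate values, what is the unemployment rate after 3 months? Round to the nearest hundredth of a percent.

Unemployment rate after three months ≈ 6.96%.

With a fixed labor force, u_{t+1} = u_t + s·(1−u_t) − f·u_t = u_t·(1−s−f) + s.
Here 1−s−f = 0.558 and s = 0.033.
u_1 = 0.045500 × 0.558 + 0.033 = 0.058389.
u_2 = 0.058389 × 0.558 + 0.033 = 0.065581.
u_3 = 0.065581 × 0.558 + 0.033 = 0.069594.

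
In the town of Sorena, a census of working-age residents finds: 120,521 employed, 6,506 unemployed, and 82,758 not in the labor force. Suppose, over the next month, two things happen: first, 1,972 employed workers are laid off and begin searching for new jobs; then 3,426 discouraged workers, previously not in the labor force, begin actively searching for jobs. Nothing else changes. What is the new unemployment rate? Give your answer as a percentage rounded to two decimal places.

Initially, labor force = 120,521 + 6,506 = 127,027, so u = 6,506/127,027 = 5.12%.
After the first change, employed falls and unemployed rises by 1,972; labor force unchanged → E = 118,549, U = 8,478, labor force = 127,027.
After the second change, unemployed and labor force both rise by 3,426 → E = 118,549, U = 11,904, labor force = 130,453.
New unemployment rate = 11,904 / 130,453 = 9.13%.

New unemployment rate ≈ 9.13%.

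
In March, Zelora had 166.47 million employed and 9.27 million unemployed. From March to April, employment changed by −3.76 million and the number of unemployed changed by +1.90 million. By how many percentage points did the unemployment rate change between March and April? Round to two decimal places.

The unemployment rate changed by +1.15 percentage points.

March: labor force = 166.47 + 9.27 = 175.74; u = 9.27/175.74 = 5.27%.
April: labor force = 162.71 + 11.17 = 173.88; u = 11.17/173.88 = 6.42%.
Change = 6.42% − 5.27% = +1.15 pp.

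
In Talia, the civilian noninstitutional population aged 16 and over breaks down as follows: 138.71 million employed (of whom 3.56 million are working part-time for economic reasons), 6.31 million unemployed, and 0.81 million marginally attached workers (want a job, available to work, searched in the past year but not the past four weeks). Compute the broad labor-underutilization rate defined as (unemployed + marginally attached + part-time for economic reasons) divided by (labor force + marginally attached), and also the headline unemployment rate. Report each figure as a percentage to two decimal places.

Broad underutilization rate ≈ 7.32%; headline unemployment rate ≈ 4.35%.

Labor force = 138.71 + 6.31 = 145.02 million.
Numerator = 6.31 + 0.81 + 3.56 = 10.68 million.
Denominator = 145.02 + 0.81 = 145.83 million.
Broad rate = 10.68 / 145.83 = 7.32%.
Headline unemployment rate = 6.31 / 145.02 = 4.35%.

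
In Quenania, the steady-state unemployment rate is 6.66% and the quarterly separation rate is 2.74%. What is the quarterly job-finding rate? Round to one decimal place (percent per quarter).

From u* = s/(s+f): f = s·(1−u)/u.
f = 2.74 × (1 − 0.0666) / 0.0666 = 2.5575 / 0.0666 ≈ 38.4% per quarter.

Job-finding rate ≈ 38.4% per quarter.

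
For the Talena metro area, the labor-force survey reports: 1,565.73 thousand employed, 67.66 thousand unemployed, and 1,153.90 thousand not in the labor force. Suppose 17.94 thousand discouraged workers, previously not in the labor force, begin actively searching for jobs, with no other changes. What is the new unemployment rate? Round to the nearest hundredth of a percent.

Initially, labor force = 1,565.73 + 67.66 = 1,633.39 thousand, so u = 67.66/1,633.39 = 4.14%.
After the change, unemployed and labor force both rise by 17.94 → E = 1,565.73, U = 85.60, labor force = 1,651.33 thousand.
New unemployment rate = 85.60 / 1,651.33 = 5.18%.

New unemployment rate ≈ 5.18%.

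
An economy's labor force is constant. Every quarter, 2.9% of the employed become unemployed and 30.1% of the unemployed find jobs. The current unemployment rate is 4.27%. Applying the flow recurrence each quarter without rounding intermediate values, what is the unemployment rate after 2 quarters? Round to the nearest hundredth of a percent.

Unemployment rate after two quarters ≈ 6.76%.

With a fixed labor force, u_{t+1} = u_t + s·(1−u_t) − f·u_t = u_t·(1−s−f) + s.
Here 1−s−f = 0.670 and s = 0.029.
u_1 = 0.042700 × 0.670 + 0.029 = 0.057609.
u_2 = 0.057609 × 0.670 + 0.029 = 0.067598.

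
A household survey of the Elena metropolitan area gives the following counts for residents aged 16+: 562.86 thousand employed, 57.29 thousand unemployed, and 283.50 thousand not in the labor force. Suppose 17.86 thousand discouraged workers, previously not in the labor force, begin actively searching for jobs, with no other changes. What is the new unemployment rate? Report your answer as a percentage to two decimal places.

New unemployment rate ≈ 11.78%.

Initially, labor force = 562.86 + 57.29 = 620.15 thousand, so u = 57.29/620.15 = 9.24%.
After the change, unemployed and labor force both rise by 17.86 → E = 562.86, U = 75.15, labor force = 638.01 thousand.
New unemployment rate = 75.15 / 638.01 = 11.78%.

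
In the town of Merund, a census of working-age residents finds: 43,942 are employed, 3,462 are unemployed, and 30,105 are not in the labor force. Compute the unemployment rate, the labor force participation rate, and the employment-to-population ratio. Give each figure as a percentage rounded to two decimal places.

Labor force = employed + unemployed = 43,942 + 3,462 = 47,404.
Working-age population = 47,404 + 30,105 = 77,509.
Unemployment rate = 3,462 / 47,404 = 7.30%.
Labor force participation rate = 47,404 / 77,509 = 61.16%.
Employment-population ratio = 43,942 / 77,509 = 56.69%.

Unemployment rate ≈ 7.30%; labor force participation rate ≈ 61.16%; employment-population ratio ≈ 56.69%.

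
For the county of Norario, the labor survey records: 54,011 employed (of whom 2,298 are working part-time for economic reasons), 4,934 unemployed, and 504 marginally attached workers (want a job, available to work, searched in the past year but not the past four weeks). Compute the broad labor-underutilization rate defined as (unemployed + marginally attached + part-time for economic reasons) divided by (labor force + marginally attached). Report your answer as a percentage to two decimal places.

Labor force = 54,011 + 4,934 = 58,945.
Numerator = 4,934 + 504 + 2,298 = 7,736.
Denominator = 58,945 + 504 = 59,449.
Broad rate = 7,736 / 59,449 = 13.01%.

Broad underutilization rate ≈ 13.01%.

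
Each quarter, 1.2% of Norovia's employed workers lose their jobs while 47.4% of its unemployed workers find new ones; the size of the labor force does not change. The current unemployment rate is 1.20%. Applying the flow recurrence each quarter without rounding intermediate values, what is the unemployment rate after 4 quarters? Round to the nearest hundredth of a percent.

Unemployment rate after four quarters ≈ 2.38%.

With a fixed labor force, u_{t+1} = u_t + s·(1−u_t) − f·u_t = u_t·(1−s−f) + s.
Here 1−s−f = 0.514 and s = 0.012.
u_1 = 0.012000 × 0.514 + 0.012 = 0.018168.
u_2 = 0.018168 × 0.514 + 0.012 = 0.021338.
u_3 = 0.021338 × 0.514 + 0.012 = 0.022968.
u_4 = 0.022968 × 0.514 + 0.012 = 0.023806.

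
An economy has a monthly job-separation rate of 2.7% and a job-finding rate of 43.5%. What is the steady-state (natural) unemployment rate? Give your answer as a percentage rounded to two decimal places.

Steady-state unemployment rate ≈ 5.84%.

At steady state the flows balance: s·E = f·U, so U/(E+U) = s/(s+f).
u* = 2.7 / (2.7 + 43.5) = 2.7 / 46.20 = 5.84%.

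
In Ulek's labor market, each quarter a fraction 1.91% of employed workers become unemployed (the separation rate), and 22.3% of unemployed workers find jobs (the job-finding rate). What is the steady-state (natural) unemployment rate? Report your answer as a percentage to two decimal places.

Steady-state unemployment rate ≈ 7.89%.

At steady state the flows balance: s·E = f·U, so U/(E+U) = s/(s+f).
u* = 1.91 / (1.91 + 22.3) = 1.91 / 24.21 = 7.89%.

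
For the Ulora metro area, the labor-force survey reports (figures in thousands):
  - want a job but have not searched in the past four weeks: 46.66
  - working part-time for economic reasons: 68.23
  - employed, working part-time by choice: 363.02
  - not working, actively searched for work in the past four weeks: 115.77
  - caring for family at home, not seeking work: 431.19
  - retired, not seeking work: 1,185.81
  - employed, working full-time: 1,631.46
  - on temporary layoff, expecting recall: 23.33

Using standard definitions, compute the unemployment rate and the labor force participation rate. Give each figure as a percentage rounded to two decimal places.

Employed = 68.23 + 363.02 + 1,631.46 = 2,062.71 thousand (anyone who worked, including part-time for economic reasons, counts as employed).
Unemployed = 115.77 + 23.33 = 139.10 thousand (jobless and actively searching, or on temporary layoff).
Labor force = 2,062.71 + 139.10 = 2,201.81 thousand.
Not in labor force = 46.66 + 431.19 + 1,185.81 = 1,663.66 thousand (those not working and not actively searching are outside the labor force — including those who want a job but have given up searching).
Civilian working-age population = 2,201.81 + 1,663.66 = 3,865.47 thousand.
Unemployment rate = 139.10 / 2,201.81 = 6.32%.
Labor force participation rate = 2,201.81 / 3,865.47 = 56.96%.

Unemployment rate ≈ 6.32%; labor force participation rate ≈ 56.96%.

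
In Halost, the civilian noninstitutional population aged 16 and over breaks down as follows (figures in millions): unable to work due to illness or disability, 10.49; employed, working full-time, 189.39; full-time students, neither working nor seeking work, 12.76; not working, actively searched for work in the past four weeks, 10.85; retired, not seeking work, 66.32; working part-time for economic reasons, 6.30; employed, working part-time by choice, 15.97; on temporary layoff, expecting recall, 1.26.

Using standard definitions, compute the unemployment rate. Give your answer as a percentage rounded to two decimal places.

Unemployment rate ≈ 5.41%.

Employed = 189.39 + 6.30 + 15.97 = 211.66 million (anyone who worked, including part-time for economic reasons, counts as employed).
Unemployed = 10.85 + 1.26 = 12.11 million (jobless and actively searching, or on temporary layoff).
Labor force = 211.66 + 12.11 = 223.77 million.
Unemployment rate = 12.11 / 223.77 = 5.41%.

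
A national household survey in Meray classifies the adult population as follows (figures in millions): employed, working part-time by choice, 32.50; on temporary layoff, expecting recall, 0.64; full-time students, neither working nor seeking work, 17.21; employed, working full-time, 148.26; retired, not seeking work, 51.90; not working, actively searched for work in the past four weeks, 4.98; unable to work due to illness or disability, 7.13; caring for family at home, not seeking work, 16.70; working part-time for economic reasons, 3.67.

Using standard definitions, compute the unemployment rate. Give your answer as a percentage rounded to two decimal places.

Employed = 32.50 + 148.26 + 3.67 = 184.43 million (anyone who worked, including part-time for economic reasons, counts as employed).
Unemployed = 0.64 + 4.98 = 5.62 million (jobless and actively searching, or on temporary layoff).
Labor force = 184.43 + 5.62 = 190.05 million.
Unemployment rate = 5.62 / 190.05 = 2.96%.

Unemployment rate ≈ 2.96%.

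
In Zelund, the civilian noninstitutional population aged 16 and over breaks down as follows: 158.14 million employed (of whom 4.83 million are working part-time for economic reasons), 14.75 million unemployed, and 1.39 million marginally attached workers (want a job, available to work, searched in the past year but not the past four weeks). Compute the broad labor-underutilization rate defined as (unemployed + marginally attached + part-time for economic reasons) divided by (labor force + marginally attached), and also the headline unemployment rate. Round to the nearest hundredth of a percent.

Labor force = 158.14 + 14.75 = 172.89 million.
Numerator = 14.75 + 1.39 + 4.83 = 20.97 million.
Denominator = 172.89 + 1.39 = 174.28 million.
Broad rate = 20.97 / 174.28 = 12.03%.
Headline unemployment rate = 14.75 / 172.89 = 8.53%.

Broad underutilization rate ≈ 12.03%; headline unemployment rate ≈ 8.53%.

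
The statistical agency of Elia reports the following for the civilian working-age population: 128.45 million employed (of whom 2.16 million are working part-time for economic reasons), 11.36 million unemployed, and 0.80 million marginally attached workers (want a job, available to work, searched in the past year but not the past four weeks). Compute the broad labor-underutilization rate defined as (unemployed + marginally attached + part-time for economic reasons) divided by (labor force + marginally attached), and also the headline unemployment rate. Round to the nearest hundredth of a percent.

Broad underutilization rate ≈ 10.18%; headline unemployment rate ≈ 8.13%.

Labor force = 128.45 + 11.36 = 139.81 million.
Numerator = 11.36 + 0.80 + 2.16 = 14.32 million.
Denominator = 139.81 + 0.80 = 140.61 million.
Broad rate = 14.32 / 140.61 = 10.18%.
Headline unemployment rate = 11.36 / 139.81 = 8.13%.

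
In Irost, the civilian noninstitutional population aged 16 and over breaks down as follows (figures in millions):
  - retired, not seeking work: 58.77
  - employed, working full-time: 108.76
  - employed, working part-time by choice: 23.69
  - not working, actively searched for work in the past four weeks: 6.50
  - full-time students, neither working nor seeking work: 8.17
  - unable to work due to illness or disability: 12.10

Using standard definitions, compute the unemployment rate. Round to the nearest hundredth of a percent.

Employed = 108.76 + 23.69 = 132.45 million.
Unemployed = 6.50 million.
Labor force = 132.45 + 6.50 = 138.95 million.
Unemployment rate = 6.50 / 138.95 = 4.68%.

Unemployment rate ≈ 4.68%.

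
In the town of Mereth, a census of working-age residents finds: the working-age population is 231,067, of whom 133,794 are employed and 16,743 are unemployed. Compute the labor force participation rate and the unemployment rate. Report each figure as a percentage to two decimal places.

Labor force = employed + unemployed = 133,794 + 16,743 = 150,537.
Unemployment rate = 16,743 / 150,537 = 11.12%.
Labor force participation rate = 150,537 / 231,067 = 65.15%.

Labor force participation rate ≈ 65.15%; unemployment rate ≈ 11.12%.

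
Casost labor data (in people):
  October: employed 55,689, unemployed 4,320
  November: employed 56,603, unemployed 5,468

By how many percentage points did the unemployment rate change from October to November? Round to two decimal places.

The unemployment rate changed by +1.61 percentage points.

October: labor force = 55,689 + 4,320 = 60,009; u = 4,320/60,009 = 7.20%.
November: labor force = 56,603 + 5,468 = 62,071; u = 5,468/62,071 = 8.81%.
Change = 8.81% − 7.20% = +1.61 pp.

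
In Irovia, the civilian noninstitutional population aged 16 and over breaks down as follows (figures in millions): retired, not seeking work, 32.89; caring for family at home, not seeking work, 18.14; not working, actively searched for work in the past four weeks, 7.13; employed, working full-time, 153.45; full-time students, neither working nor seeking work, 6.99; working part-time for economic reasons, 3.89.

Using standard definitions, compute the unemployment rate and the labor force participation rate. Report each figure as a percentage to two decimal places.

Unemployment rate ≈ 4.34%; labor force participation rate ≈ 73.92%.

Employed = 153.45 + 3.89 = 157.34 million (anyone who worked, including part-time for economic reasons, counts as employed).
Unemployed = 7.13 million.
Labor force = 157.34 + 7.13 = 164.47 million.
Not in labor force = 32.89 + 18.14 + 6.99 = 58.02 million (those not working and not actively searching are outside the labor force).
Civilian working-age population = 164.47 + 58.02 = 222.49 million.
Unemployment rate = 7.13 / 164.47 = 4.34%.
Labor force participation rate = 164.47 / 222.49 = 73.92%.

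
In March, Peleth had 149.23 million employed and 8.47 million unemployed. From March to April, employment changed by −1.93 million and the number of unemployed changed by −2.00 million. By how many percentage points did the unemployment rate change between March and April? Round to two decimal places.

March: labor force = 149.23 + 8.47 = 157.70; u = 8.47/157.70 = 5.37%.
April: labor force = 147.30 + 6.47 = 153.77; u = 6.47/153.77 = 4.21%.
Change = 4.21% − 5.37% = −1.16 pp.

The unemployment rate changed by −1.16 percentage points.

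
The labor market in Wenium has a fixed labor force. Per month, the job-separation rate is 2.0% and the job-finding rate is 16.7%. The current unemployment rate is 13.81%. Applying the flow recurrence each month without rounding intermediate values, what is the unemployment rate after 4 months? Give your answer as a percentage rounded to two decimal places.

With a fixed labor force, u_{t+1} = u_t + s·(1−u_t) − f·u_t = u_t·(1−s−f) + s.
Here 1−s−f = 0.813 and s = 0.020.
u_1 = 0.138100 × 0.813 + 0.020 = 0.132275.
u_2 = 0.132275 × 0.813 + 0.020 = 0.127540.
u_3 = 0.127540 × 0.813 + 0.020 = 0.123690.
u_4 = 0.123690 × 0.813 + 0.020 = 0.120560.

Unemployment rate after four months ≈ 12.06%.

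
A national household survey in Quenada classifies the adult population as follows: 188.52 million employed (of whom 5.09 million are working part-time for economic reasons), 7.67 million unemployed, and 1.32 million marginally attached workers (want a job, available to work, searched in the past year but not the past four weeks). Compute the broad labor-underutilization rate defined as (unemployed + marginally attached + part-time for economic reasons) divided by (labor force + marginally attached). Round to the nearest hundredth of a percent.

Labor force = 188.52 + 7.67 = 196.19 million.
Numerator = 7.67 + 1.32 + 5.09 = 14.08 million.
Denominator = 196.19 + 1.32 = 197.51 million.
Broad rate = 14.08 / 197.51 = 7.13%.

Broad underutilization rate ≈ 7.13%.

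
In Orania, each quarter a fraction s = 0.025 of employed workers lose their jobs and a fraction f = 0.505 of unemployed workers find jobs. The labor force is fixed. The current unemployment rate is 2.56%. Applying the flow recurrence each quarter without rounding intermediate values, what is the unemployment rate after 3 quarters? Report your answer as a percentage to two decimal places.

Unemployment rate after three quarters ≈ 4.49%.

With a fixed labor force, u_{t+1} = u_t + s·(1−u_t) − f·u_t = u_t·(1−s−f) + s.
Here 1−s−f = 0.470 and s = 0.025.
u_1 = 0.025600 × 0.470 + 0.025 = 0.037032.
u_2 = 0.037032 × 0.470 + 0.025 = 0.042405.
u_3 = 0.042405 × 0.470 + 0.025 = 0.044930.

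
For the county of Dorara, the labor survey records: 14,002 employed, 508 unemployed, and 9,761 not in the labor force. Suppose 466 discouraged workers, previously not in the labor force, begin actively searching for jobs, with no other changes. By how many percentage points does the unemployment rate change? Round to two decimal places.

The unemployment rate changes by +3.00 percentage points.

Initially, labor force = 14,002 + 508 = 14,510, so u = 508/14,510 = 3.50%.
After the change, unemployed and labor force both rise by 466 → E = 14,002, U = 974, labor force = 14,976.
New unemployment rate = 974 / 14,976 = 6.50%.
Change = 6.50% − 3.50% = +3.00 percentage points.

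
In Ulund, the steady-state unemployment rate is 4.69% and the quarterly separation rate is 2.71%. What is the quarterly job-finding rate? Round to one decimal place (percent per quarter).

From u* = s/(s+f): f = s·(1−u)/u.
f = 2.71 × (1 − 0.0469) / 0.0469 = 2.5829 / 0.0469 ≈ 55.1% per quarter.

Job-finding rate ≈ 55.1% per quarter.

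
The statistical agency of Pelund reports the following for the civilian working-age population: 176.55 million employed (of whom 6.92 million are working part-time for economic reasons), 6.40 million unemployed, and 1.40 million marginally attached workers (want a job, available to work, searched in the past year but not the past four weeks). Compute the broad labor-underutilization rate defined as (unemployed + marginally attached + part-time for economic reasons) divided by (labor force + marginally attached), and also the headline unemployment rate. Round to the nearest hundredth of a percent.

Broad underutilization rate ≈ 7.98%; headline unemployment rate ≈ 3.50%.

Labor force = 176.55 + 6.40 = 182.95 million.
Numerator = 6.40 + 1.40 + 6.92 = 14.72 million.
Denominator = 182.95 + 1.40 = 184.35 million.
Broad rate = 14.72 / 184.35 = 7.98%.
Headline unemployment rate = 6.40 / 182.95 = 3.50%.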